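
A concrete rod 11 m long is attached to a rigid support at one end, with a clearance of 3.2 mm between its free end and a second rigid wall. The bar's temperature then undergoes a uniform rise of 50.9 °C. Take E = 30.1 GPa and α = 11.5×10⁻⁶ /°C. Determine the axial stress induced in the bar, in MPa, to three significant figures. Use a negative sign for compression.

-8.86 MPa

Free thermal expansion αLΔT = 11.5e-6 · 11000 · 50.9 = 6.439 mm.
The walls engage after the gap closes; constrained expansion = 6.439 − 3.2 = 3.239 mm.
The walls impose strain ε = −(3.239)/11000 = -2.9444e-04; σ = Eε = 30100 · -2.9444e-04 = -8.863 MPa.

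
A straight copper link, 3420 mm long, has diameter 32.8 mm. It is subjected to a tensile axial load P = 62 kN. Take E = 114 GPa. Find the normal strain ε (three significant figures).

A = 845 mm².
σ = N/A = 73.38 MPa; ε = σ/E = 73.38/114000 = 6.436e-04.

6.44e-04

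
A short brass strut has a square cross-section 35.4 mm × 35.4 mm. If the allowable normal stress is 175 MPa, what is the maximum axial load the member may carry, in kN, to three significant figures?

219 kN

A = 1253 mm².
P_max = σ_allow · A = 175 · 1253 = 219300 N = 219.3 kN.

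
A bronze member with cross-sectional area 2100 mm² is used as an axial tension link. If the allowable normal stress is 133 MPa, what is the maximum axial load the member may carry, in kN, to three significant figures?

279 kN

P_max = σ_allow · A = 133 · 2100 = 279300 N = 279.3 kN.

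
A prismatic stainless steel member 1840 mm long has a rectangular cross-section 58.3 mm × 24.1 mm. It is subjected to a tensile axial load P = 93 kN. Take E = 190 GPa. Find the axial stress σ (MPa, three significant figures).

66.2 MPa

A = 1405 mm².
σ = N/A = 93000/1405 = 66.19 MPa.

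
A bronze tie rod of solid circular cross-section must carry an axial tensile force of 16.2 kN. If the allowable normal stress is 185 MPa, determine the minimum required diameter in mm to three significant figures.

10.6 mm

Required area A ≥ P/σ_allow = 16200/185 = 87.57 mm².
For a solid circular section, d ≥ √(4A/π) = 10.56 mm.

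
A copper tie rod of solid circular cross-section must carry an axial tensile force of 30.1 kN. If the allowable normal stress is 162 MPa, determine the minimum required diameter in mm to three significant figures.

Required area A ≥ P/σ_allow = 30100/162 = 185.8 mm².
For a solid circular section, d ≥ √(4A/π) = 15.38 mm.

15.4 mm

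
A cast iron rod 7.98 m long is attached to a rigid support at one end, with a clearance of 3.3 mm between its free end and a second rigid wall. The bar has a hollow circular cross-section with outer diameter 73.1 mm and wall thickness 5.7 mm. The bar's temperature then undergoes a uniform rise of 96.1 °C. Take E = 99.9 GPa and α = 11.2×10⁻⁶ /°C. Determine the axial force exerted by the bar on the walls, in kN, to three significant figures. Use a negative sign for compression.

-79.9 kN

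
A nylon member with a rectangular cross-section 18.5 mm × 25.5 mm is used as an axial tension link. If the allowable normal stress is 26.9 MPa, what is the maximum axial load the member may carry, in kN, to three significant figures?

A = 471.8 mm².
P_max = σ_allow · A = 26.9 · 471.8 = 12690 N = 12.69 kN.

12.7 kN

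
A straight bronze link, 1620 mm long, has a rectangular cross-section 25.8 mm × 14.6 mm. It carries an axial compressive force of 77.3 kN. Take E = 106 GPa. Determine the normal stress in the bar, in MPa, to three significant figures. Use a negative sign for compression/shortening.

A = 376.7 mm².
σ = N/A = -77300/376.7 = -205.2 MPa.

-205 MPa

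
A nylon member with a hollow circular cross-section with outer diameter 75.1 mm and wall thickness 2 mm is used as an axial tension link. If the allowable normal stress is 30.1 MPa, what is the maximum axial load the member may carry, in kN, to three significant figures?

13.8 kN

A = 459.3 mm².
P_max = σ_allow · A = 30.1 · 459.3 = 13820 N = 13.82 kN.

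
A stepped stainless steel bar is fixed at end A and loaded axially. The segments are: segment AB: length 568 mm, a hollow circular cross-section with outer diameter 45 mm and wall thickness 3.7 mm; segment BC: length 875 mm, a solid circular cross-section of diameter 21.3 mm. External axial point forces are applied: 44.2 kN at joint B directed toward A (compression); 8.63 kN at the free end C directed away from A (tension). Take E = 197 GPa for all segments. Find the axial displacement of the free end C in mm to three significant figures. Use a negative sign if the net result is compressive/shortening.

Internal axial forces (sectioning from the free end, tension +): N_BC = 8.63 kN, N_AB = -35.57 kN.
A_AB = 480.1 mm².
A_BC = 356.3 mm².
δ_AB = -35570·568/(480.1·197000) = -0.2136 mm
δ_BC = 8630·875/(356.3·197000) = 0.1076 mm
δ = Σδ_i = -0.1061 mm.

-0.106 mm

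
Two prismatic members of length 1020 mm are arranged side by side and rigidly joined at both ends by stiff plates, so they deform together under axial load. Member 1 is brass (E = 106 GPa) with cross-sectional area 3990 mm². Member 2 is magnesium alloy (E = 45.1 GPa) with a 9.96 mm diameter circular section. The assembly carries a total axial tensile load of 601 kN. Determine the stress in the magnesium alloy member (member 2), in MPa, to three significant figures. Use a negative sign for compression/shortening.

A_2 = 77.91 mm².
Equal strain + equilibrium ⇒ each member carries load in proportion to AE: A₁E₁ = 422900000 N, A₂E₂ = 3514000 N, ΣAE = 426500000 N.
σ₂ = P·E₂/ΣAE = 601000·45100/426500000 = 63.56 MPa.

63.6 MPa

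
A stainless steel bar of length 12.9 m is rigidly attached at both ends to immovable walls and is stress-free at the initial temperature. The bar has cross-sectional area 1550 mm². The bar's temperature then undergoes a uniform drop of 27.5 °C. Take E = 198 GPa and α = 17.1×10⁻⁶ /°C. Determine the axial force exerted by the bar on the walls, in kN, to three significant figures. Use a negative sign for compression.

Free thermal expansion αLΔT = 17.1e-6 · 12900 · -27.5 = -6.066 mm.
The walls impose strain ε = −(-6.066)/12900 = 4.7025e-04; σ = Eε = 198000 · 4.7025e-04 = 93.11 MPa.
Wall reaction R = σ·A = 93.11·1550 = 144300 N = 144.3 kN.

144 kN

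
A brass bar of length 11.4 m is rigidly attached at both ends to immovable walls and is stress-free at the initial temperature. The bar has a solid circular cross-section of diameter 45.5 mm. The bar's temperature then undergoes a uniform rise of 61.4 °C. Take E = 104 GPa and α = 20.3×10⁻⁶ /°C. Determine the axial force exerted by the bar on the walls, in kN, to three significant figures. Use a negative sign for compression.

Free thermal expansion αLΔT = 20.3e-6 · 11400 · 61.4 = 14.21 mm.
The walls impose strain ε = −(14.21)/11400 = -1.2464e-03; σ = Eε = 104000 · -1.2464e-03 = -129.6 MPa.
Wall reaction R = σ·A = -129.6·1626 = -210800 N = -210.8 kN.

-211 kN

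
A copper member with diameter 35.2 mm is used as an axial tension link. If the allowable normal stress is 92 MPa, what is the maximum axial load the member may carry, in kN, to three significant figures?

A = 973.1 mm².
P_max = σ_allow · A = 92 · 973.1 = 89530 N = 89.53 kN.

89.5 kN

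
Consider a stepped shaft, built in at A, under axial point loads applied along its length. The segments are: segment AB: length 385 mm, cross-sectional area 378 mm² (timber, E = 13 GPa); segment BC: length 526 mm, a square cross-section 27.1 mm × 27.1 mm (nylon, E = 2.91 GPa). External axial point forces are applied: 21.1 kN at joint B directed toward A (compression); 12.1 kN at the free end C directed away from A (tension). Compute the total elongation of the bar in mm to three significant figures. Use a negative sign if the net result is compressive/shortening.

Internal axial forces (sectioning from the free end, tension +): N_BC = 12.1 kN, N_AB = -9 kN.
A_BC = 734.4 mm².
δ_AB = -9000·385/(378·13000) = -0.7051 mm
δ_BC = 12100·526/(734.4·2910) = 2.978 mm
δ = Σδ_i = 2.273 mm.

2.27 mm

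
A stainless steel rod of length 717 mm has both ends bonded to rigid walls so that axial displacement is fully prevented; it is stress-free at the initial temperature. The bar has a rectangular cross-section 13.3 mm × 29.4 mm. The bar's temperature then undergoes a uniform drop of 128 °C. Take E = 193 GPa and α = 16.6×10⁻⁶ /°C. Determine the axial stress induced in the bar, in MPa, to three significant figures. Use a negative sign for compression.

Free thermal expansion αLΔT = 16.6e-6 · 717 · -128 = -1.523 mm.
The walls impose strain ε = −(-1.523)/717 = 2.1248e-03; σ = Eε = 193000 · 2.1248e-03 = 410.1 MPa.

410 MPa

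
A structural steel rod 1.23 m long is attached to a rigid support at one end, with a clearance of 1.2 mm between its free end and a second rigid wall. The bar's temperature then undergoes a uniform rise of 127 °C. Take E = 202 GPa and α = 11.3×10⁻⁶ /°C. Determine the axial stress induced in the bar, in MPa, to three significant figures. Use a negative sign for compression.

Free thermal expansion αLΔT = 11.3e-6 · 1230 · 127 = 1.765 mm.
The walls engage after the gap closes; constrained expansion = 1.765 − 1.2 = 0.5652 mm.
The walls impose strain ε = −(0.5652)/1230 = -4.5949e-04; σ = Eε = 202000 · -4.5949e-04 = -92.82 MPa.

-92.8 MPa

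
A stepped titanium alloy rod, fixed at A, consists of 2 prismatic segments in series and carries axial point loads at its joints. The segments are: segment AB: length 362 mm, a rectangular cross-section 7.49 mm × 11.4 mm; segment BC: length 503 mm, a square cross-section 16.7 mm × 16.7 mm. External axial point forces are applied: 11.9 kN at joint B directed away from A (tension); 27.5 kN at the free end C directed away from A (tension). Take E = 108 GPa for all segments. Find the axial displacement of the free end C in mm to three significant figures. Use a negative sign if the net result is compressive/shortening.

Internal axial forces (sectioning from the free end, tension +): N_BC = 27.5 kN, N_AB = 39.4 kN.
A_AB = 85.39 mm².
A_BC = 278.9 mm².
δ_AB = 39400·362/(85.39·108000) = 1.547 mm
δ_BC = 27500·503/(278.9·108000) = 0.4592 mm
δ = Σδ_i = 2.006 mm.

2.01 mm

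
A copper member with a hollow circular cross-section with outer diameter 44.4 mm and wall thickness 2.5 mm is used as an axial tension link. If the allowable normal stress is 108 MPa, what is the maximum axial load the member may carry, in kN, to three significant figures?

35.5 kN

A = 329.1 mm².
P_max = σ_allow · A = 108 · 329.1 = 35540 N = 35.54 kN.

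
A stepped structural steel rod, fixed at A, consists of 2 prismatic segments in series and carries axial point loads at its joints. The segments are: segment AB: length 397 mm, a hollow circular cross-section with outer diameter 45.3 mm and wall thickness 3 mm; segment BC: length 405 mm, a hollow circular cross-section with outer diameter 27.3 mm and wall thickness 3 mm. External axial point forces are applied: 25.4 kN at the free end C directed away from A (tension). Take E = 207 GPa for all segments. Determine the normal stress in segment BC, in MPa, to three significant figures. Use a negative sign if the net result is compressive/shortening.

Internal axial forces (sectioning from the free end, tension +): N_BC = 25.4 kN, N_AB = 25.4 kN.
A_BC = 229 mm².
σ_BC = N_BC/A_BC = 25400/229 = 110.9 MPa.

111 MPa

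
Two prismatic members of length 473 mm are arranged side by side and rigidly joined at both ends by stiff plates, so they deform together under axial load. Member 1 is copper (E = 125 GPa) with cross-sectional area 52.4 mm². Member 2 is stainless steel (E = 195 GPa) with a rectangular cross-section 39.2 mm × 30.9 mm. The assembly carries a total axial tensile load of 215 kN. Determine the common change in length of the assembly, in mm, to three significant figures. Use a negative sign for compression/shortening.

0.419 mm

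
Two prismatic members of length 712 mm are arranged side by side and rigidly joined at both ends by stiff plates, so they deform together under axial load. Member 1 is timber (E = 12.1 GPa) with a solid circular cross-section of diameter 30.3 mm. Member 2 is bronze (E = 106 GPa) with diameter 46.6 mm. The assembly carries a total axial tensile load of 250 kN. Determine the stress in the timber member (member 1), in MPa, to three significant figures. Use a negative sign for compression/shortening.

16.0 MPa

A_1 = 721.1 mm².
A_2 = 1706 mm².
Equal strain + equilibrium ⇒ each member carries load in proportion to AE: A₁E₁ = 8725000 N, A₂E₂ = 180800000 N, ΣAE = 189500000 N.
σ₁ = P·E₁/ΣAE = 250000·12100/189500000 = 15.96 MPa.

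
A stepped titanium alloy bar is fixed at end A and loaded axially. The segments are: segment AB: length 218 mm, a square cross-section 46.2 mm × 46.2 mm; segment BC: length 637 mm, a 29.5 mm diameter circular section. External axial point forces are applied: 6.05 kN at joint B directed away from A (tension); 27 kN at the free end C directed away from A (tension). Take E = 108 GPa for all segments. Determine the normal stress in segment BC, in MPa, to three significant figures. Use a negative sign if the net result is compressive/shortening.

Internal axial forces (sectioning from the free end, tension +): N_BC = 27 kN, N_AB = 33.05 kN.
A_BC = 683.5 mm².
σ_BC = N_BC/A_BC = 27000/683.5 = 39.5 MPa.

39.5 MPa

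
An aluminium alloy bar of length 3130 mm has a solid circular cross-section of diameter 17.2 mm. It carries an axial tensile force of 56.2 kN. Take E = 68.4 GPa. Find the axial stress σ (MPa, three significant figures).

A = 232.4 mm².
σ = N/A = 56200/232.4 = 241.9 MPa.

242 MPa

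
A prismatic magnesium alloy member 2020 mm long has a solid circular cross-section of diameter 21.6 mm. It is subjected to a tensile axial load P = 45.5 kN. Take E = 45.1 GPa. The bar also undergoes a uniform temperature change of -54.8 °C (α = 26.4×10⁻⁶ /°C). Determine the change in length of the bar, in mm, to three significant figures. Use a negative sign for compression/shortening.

2.64 mm

A = 366.4 mm².
δ_mech = NL/(AE) = 45500·2020/(366.4·45100) = 5.561 mm.
δ_thermal = αLΔT = 26.4e-6·2020·-54.8 = -2.922 mm.
δ = δ_mech + δ_thermal = 2.639 mm.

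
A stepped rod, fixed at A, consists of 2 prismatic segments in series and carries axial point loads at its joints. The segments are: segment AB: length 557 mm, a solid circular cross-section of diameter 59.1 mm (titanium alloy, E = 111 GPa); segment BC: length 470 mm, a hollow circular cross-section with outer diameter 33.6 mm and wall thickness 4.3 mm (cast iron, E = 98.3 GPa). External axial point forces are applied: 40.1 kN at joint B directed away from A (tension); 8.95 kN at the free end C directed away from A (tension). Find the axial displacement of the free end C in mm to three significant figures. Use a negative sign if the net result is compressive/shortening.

0.198 mm

Internal axial forces (sectioning from the free end, tension +): N_BC = 8.95 kN, N_AB = 49.05 kN.
A_AB = 2743 mm².
A_BC = 395.8 mm².
δ_AB = 49050·557/(2743·111000) = 0.08972 mm
δ_BC = 8950·470/(395.8·98300) = 0.1081 mm
δ = Σδ_i = 0.1978 mm.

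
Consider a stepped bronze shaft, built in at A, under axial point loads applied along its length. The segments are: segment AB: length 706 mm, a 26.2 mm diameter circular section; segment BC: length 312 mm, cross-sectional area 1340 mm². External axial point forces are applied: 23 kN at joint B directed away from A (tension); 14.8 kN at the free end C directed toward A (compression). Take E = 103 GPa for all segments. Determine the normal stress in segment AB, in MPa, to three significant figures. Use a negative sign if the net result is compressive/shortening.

15.2 MPa

Internal axial forces (sectioning from the free end, tension +): N_BC = -14.8 kN, N_AB = 8.2 kN.
A_AB = 539.1 mm².
σ_AB = N_AB/A_AB = 8200/539.1 = 15.21 MPa.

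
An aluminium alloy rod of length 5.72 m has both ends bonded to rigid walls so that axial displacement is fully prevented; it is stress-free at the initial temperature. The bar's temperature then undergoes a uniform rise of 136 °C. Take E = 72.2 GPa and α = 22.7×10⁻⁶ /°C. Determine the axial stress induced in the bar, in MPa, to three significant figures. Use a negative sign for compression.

-223 MPa

Free thermal expansion αLΔT = 22.7e-6 · 5720 · 136 = 17.66 mm.
The walls impose strain ε = −(17.66)/5720 = -3.0872e-03; σ = Eε = 72200 · -3.0872e-03 = -222.9 MPa.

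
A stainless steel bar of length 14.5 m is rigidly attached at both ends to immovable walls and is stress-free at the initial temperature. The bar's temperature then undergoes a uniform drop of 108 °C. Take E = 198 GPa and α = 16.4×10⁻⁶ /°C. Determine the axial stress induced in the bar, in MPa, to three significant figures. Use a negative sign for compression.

Free thermal expansion αLΔT = 16.4e-6 · 14500 · -108 = -25.68 mm.
The walls impose strain ε = −(-25.68)/14500 = 1.7712e-03; σ = Eε = 198000 · 1.7712e-03 = 350.7 MPa.

351 MPa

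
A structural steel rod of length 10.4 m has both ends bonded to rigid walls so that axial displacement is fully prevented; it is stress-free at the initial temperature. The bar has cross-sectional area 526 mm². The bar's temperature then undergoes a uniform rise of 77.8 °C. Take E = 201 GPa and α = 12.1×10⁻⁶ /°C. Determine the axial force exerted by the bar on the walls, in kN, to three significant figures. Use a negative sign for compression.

Free thermal expansion αLΔT = 12.1e-6 · 10400 · 77.8 = 9.79 mm.
The walls impose strain ε = −(9.79)/10400 = -9.4138e-04; σ = Eε = 201000 · -9.4138e-04 = -189.2 MPa.
Wall reaction R = σ·A = -189.2·526 = -99530 N = -99.53 kN.

-99.5 kN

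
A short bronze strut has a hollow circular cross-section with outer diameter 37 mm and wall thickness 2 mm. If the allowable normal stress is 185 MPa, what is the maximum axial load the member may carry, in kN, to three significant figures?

40.7 kN

A = 219.9 mm².
P_max = σ_allow · A = 185 · 219.9 = 40680 N = 40.68 kN.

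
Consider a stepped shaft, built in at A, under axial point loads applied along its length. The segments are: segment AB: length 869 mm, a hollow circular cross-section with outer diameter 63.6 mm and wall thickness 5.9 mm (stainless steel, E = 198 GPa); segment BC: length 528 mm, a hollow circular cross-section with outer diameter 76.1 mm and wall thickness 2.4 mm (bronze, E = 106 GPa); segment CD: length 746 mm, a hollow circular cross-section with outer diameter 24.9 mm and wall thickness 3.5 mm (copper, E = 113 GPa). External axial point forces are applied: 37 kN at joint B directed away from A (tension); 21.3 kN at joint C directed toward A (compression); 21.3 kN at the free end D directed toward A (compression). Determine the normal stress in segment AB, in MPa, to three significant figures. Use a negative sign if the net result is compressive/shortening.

Internal axial forces (sectioning from the free end, tension +): N_CD = -21.3 kN, N_BC = -42.6 kN, N_AB = -5.6 kN.
A_AB = 1069 mm².
σ_AB = N_AB/A_AB = -5600/1069 = -5.236 MPa.

-5.24 MPa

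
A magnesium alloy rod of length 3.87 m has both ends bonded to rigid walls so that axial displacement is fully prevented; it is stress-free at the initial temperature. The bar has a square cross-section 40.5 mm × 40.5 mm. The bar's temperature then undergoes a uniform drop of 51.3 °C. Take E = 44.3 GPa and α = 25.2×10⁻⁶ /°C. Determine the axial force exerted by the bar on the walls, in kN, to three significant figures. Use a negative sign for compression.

Free thermal expansion αLΔT = 25.2e-6 · 3870 · -51.3 = -5.003 mm.
The walls impose strain ε = −(-5.003)/3870 = 1.2928e-03; σ = Eε = 44300 · 1.2928e-03 = 57.27 MPa.
Wall reaction R = σ·A = 57.27·1640 = 93940 N = 93.94 kN.

93.9 kN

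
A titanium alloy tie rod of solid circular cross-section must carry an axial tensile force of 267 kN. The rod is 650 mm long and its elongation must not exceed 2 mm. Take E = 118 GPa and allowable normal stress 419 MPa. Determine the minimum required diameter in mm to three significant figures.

30.6 mm

Required area A ≥ P/σ_allow = 267000/419 = 637.2 mm².
For a solid circular section, d ≥ √(4A/π) = 28.48 mm.
Elongation limit: A ≥ PL/(Eδ_allow) = 267000·650/(118000·2) = 735.4 mm² ⇒ d ≥ 30.6 mm.
The elongation limit governs.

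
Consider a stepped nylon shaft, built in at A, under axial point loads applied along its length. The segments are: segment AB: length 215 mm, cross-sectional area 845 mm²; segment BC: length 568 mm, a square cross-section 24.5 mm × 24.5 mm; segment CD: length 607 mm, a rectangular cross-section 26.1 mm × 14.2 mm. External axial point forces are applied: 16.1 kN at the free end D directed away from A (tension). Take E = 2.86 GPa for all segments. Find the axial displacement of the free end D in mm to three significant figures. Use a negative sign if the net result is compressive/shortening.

Internal axial forces (sectioning from the free end, tension +): N_CD = 16.1 kN, N_BC = 16.1 kN, N_AB = 16.1 kN.
A_BC = 600.2 mm².
A_CD = 370.6 mm².
δ_AB = 16100·215/(845·2860) = 1.432 mm
δ_BC = 16100·568/(600.2·2860) = 5.327 mm
δ_CD = 16100·607/(370.6·2860) = 9.22 mm
δ = Σδ_i = 15.98 mm.

16.0 mm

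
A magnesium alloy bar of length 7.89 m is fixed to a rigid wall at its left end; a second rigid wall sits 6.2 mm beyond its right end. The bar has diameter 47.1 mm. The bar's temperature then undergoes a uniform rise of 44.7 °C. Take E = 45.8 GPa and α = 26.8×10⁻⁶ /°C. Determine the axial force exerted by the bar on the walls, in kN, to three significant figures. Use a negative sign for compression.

Free thermal expansion αLΔT = 26.8e-6 · 7890 · 44.7 = 9.452 mm.
The walls engage after the gap closes; constrained expansion = 9.452 − 6.2 = 3.252 mm.
The walls impose strain ε = −(3.252)/7890 = -4.1216e-04; σ = Eε = 45800 · -4.1216e-04 = -18.88 MPa.
Wall reaction R = σ·A = -18.88·1742 = -32890 N = -32.89 kN.

-32.9 kN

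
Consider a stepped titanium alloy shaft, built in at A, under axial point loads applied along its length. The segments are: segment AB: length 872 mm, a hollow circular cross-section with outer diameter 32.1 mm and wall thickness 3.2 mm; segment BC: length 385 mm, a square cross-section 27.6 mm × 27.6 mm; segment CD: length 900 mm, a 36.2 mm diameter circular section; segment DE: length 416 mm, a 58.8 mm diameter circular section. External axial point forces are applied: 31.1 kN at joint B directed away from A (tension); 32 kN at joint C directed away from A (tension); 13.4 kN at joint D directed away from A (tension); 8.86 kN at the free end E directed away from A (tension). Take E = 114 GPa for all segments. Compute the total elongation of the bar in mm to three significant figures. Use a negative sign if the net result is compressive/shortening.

2.67 mm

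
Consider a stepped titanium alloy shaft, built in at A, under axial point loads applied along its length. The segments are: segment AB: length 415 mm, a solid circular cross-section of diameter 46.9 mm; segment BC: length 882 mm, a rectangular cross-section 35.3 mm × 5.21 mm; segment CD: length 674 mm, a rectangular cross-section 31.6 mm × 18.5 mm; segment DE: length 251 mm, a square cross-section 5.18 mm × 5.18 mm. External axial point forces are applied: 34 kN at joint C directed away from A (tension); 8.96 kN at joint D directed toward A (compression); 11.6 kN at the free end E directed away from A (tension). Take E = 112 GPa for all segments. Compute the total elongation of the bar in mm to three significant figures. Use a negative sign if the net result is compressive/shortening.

Internal axial forces (sectioning from the free end, tension +): N_DE = 11.6 kN, N_CD = 2.64 kN, N_BC = 36.64 kN, N_AB = 36.64 kN.
A_AB = 1728 mm².
A_BC = 183.9 mm².
A_CD = 584.6 mm².
A_DE = 26.83 mm².
δ_AB = 36640·415/(1728·112000) = 0.07859 mm
δ_BC = 36640·882/(183.9·112000) = 1.569 mm
δ_CD = 2640·674/(584.6·112000) = 0.02718 mm
δ_DE = 11600·251/(26.83·112000) = 0.9688 mm
δ = Σδ_i = 2.644 mm.

2.64 mm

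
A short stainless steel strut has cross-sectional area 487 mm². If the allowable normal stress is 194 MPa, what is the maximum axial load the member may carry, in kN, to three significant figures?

P_max = σ_allow · A = 194 · 487 = 94480 N = 94.48 kN.

94.5 kN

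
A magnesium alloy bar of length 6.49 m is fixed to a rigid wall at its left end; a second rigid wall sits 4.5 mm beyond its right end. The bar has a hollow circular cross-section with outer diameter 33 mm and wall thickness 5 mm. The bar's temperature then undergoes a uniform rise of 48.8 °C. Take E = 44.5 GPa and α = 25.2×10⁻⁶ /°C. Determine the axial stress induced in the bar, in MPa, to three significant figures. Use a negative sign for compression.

-23.9 MPa

Free thermal expansion αLΔT = 25.2e-6 · 6490 · 48.8 = 7.981 mm.
The walls engage after the gap closes; constrained expansion = 7.981 − 4.5 = 3.481 mm.
The walls impose strain ε = −(3.481)/6490 = -5.3639e-04; σ = Eε = 44500 · -5.3639e-04 = -23.87 MPa.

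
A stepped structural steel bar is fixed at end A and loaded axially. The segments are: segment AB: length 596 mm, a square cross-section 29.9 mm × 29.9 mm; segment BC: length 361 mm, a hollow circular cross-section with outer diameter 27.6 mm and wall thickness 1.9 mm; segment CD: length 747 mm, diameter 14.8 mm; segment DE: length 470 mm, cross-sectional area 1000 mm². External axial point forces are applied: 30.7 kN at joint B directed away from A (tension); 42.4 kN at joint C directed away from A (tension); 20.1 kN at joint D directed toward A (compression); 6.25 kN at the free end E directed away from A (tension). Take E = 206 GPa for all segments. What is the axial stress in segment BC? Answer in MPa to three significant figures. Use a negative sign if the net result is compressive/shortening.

Internal axial forces (sectioning from the free end, tension +): N_DE = 6.25 kN, N_CD = -13.85 kN, N_BC = 28.55 kN, N_AB = 59.25 kN.
A_BC = 153.4 mm².
σ_BC = N_BC/A_BC = 28550/153.4 = 186.1 MPa.

186 MPa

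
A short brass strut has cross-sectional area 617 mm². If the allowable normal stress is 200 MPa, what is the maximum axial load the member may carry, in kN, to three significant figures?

123 kN

P_max = σ_allow · A = 200 · 617 = 123400 N = 123.4 kN.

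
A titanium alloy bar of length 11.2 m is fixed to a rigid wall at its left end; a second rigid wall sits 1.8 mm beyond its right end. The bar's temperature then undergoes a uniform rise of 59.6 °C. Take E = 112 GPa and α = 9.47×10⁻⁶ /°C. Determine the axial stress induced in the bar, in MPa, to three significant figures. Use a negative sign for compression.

-45.2 MPa

Free thermal expansion αLΔT = 9.47e-6 · 11200 · 59.6 = 6.321 mm.
The walls engage after the gap closes; constrained expansion = 6.321 − 1.8 = 4.521 mm.
The walls impose strain ε = −(4.521)/11200 = -4.0370e-04; σ = Eε = 112000 · -4.0370e-04 = -45.21 MPa.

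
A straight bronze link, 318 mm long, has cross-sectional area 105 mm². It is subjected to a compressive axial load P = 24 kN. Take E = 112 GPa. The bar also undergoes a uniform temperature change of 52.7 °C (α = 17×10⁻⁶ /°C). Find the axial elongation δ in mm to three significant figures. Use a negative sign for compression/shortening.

-0.364 mm

δ_mech = NL/(AE) = -24000·318/(105·112000) = -0.649 mm.
δ_thermal = αLΔT = 17e-6·318·52.7 = 0.2849 mm.
δ = δ_mech + δ_thermal = -0.3641 mm.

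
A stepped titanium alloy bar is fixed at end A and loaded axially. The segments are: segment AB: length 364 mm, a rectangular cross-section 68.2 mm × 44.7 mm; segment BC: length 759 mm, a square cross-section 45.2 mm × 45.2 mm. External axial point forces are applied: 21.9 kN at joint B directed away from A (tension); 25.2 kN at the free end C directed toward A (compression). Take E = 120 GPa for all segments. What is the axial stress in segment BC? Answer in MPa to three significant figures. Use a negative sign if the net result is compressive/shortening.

Internal axial forces (sectioning from the free end, tension +): N_BC = -25.2 kN, N_AB = -3.3 kN.
A_BC = 2043 mm².
σ_BC = N_BC/A_BC = -25200/2043 = -12.33 MPa.

-12.3 MPa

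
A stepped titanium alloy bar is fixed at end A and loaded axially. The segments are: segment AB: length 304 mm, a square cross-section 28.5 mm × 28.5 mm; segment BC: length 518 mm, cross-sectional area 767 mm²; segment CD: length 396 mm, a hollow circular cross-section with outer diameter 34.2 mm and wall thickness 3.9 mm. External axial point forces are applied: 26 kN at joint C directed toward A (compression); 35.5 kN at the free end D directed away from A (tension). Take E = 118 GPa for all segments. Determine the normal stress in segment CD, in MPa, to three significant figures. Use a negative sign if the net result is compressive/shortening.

Internal axial forces (sectioning from the free end, tension +): N_CD = 35.5 kN, N_BC = 9.5 kN, N_AB = 9.5 kN.
A_CD = 371.2 mm².
σ_CD = N_CD/A_CD = 35500/371.2 = 95.62 MPa.

95.6 MPa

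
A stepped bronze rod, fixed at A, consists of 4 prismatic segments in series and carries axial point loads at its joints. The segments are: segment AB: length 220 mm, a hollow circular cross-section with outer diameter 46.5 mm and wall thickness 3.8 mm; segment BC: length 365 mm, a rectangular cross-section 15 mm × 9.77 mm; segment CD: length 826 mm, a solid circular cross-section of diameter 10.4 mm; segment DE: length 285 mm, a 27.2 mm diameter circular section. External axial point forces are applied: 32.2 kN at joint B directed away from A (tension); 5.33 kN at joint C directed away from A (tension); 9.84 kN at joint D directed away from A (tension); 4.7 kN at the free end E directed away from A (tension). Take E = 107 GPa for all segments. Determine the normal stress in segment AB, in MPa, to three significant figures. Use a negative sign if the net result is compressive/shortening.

Internal axial forces (sectioning from the free end, tension +): N_DE = 4.7 kN, N_CD = 14.54 kN, N_BC = 19.87 kN, N_AB = 52.07 kN.
A_AB = 509.8 mm².
σ_AB = N_AB/A_AB = 52070/509.8 = 102.1 MPa.

102 MPa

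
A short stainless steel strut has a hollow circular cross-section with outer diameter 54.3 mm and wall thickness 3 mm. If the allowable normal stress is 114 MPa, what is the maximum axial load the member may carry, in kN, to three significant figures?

55.1 kN

A = 483.5 mm².
P_max = σ_allow · A = 114 · 483.5 = 55120 N = 55.12 kN.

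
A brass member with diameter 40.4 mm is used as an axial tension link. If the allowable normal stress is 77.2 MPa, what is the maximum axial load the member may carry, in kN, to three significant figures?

A = 1282 mm².
P_max = σ_allow · A = 77.2 · 1282 = 98960 N = 98.96 kN.

99.0 kN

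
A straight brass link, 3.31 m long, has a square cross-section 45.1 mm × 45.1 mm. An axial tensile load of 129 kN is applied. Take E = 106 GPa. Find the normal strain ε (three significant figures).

A = 2034 mm².
σ = N/A = 63.42 MPa; ε = σ/E = 63.42/106000 = 5.983e-04.

5.98e-04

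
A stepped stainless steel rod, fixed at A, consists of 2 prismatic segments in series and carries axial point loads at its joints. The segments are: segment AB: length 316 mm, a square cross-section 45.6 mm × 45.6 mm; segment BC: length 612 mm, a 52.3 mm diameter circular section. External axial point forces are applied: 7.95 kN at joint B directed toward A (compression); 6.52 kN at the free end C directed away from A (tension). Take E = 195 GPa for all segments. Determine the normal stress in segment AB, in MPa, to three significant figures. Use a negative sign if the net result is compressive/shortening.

Internal axial forces (sectioning from the free end, tension +): N_BC = 6.52 kN, N_AB = -1.43 kN.
A_AB = 2079 mm².
σ_AB = N_AB/A_AB = -1430/2079 = -0.6877 MPa.

-0.688 MPa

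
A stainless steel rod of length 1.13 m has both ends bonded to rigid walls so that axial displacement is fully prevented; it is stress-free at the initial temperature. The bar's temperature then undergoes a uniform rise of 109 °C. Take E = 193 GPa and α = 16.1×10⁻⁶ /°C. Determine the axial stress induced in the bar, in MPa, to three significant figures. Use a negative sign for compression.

-339 MPa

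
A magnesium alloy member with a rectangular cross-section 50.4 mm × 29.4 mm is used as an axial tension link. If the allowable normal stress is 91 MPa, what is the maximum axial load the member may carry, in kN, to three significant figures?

135 kN

A = 1482 mm².
P_max = σ_allow · A = 91 · 1482 = 134800 N = 134.8 kN.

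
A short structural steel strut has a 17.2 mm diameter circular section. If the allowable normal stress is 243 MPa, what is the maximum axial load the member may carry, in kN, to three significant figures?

56.5 kN

A = 232.4 mm².
P_max = σ_allow · A = 243 · 232.4 = 56460 N = 56.46 kN.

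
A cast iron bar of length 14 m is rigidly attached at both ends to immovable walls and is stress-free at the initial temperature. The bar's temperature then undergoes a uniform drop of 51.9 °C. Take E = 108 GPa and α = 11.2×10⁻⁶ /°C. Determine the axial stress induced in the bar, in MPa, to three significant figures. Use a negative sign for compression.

Free thermal expansion αLΔT = 11.2e-6 · 14000 · -51.9 = -8.138 mm.
The walls impose strain ε = −(-8.138)/14000 = 5.8128e-04; σ = Eε = 108000 · 5.8128e-04 = 62.78 MPa.

62.8 MPa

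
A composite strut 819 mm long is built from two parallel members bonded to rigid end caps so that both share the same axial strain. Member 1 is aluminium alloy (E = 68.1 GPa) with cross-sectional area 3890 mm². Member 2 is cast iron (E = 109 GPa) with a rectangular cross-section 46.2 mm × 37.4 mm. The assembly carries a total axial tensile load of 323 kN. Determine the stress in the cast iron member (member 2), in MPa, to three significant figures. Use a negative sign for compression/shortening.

A_2 = 1728 mm².
Equal strain + equilibrium ⇒ each member carries load in proportion to AE: A₁E₁ = 264900000 N, A₂E₂ = 188300000 N, ΣAE = 453200000 N.
σ₂ = P·E₂/ΣAE = 323000·109000/453200000 = 77.68 MPa.

77.7 MPa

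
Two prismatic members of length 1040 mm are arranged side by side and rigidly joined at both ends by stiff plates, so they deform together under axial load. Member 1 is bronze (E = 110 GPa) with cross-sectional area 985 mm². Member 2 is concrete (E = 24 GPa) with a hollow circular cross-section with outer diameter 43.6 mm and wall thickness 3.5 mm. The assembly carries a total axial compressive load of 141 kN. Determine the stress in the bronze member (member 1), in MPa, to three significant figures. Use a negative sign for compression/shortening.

A_2 = 440.9 mm².
Equal strain + equilibrium ⇒ each member carries load in proportion to AE: A₁E₁ = 108400000 N, A₂E₂ = 10580000 N, ΣAE = 118900000 N.
σ₁ = P·E₁/ΣAE = -141000·110000/118900000 = -130.4 MPa.

-130 MPa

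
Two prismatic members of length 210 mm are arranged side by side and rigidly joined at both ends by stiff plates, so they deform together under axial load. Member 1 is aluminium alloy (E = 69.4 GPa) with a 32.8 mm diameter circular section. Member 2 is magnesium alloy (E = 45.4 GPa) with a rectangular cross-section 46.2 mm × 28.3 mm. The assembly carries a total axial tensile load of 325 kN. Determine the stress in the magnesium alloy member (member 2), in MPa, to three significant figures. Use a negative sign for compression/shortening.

A_1 = 845 mm².
A_2 = 1307 mm².
Equal strain + equilibrium ⇒ each member carries load in proportion to AE: A₁E₁ = 58640000 N, A₂E₂ = 59360000 N, ΣAE = 118000000 N.
σ₂ = P·E₂/ΣAE = 325000·45400/118000000 = 125 MPa.

125 MPa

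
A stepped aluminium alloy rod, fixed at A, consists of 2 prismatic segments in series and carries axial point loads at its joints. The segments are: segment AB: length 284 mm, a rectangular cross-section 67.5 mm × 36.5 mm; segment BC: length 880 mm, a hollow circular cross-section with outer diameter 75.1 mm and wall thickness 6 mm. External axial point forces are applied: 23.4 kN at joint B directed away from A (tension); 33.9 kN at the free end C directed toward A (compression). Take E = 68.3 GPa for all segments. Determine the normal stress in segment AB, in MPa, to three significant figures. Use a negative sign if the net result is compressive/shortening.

Internal axial forces (sectioning from the free end, tension +): N_BC = -33.9 kN, N_AB = -10.5 kN.
A_AB = 2464 mm².
σ_AB = N_AB/A_AB = -10500/2464 = -4.262 MPa.

-4.26 MPa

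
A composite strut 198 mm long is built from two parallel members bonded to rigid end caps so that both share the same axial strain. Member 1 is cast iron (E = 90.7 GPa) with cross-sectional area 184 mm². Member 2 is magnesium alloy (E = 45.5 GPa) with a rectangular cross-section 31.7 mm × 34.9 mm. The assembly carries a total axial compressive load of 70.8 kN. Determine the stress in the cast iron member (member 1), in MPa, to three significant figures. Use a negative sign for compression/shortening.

-95.8 MPa

A_2 = 1106 mm².
Equal strain + equilibrium ⇒ each member carries load in proportion to AE: A₁E₁ = 16690000 N, A₂E₂ = 50340000 N, ΣAE = 67030000 N.
σ₁ = P·E₁/ΣAE = -70800·90700/67030000 = -95.81 MPa.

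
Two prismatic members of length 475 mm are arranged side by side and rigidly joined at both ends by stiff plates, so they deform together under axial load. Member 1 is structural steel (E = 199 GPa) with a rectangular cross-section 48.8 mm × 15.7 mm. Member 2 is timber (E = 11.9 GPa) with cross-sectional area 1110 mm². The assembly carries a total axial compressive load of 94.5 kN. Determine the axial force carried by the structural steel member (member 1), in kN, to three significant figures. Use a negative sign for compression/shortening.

A_1 = 766.2 mm².
Equal strain + equilibrium ⇒ each member carries load in proportion to AE: A₁E₁ = 152500000 N, A₂E₂ = 13210000 N, ΣAE = 165700000 N.
F₁ = P·A₁E₁/ΣAE = -94500·152500000/165700000 = -86970 N.

-87.0 kN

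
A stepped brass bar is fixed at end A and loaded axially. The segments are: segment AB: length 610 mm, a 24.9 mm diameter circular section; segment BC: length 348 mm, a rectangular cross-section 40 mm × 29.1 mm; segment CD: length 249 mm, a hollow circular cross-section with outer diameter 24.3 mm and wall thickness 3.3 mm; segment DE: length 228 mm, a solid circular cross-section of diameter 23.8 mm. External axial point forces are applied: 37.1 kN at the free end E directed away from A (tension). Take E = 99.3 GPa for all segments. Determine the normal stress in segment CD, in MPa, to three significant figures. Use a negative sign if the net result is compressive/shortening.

170 MPa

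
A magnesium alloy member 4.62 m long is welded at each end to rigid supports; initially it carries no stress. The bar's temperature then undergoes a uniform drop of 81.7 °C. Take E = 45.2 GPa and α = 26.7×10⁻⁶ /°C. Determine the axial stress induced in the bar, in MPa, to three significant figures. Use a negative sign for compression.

Free thermal expansion αLΔT = 26.7e-6 · 4620 · -81.7 = -10.08 mm.
The walls impose strain ε = −(-10.08)/4620 = 2.1814e-03; σ = Eε = 45200 · 2.1814e-03 = 98.6 MPa.

98.6 MPa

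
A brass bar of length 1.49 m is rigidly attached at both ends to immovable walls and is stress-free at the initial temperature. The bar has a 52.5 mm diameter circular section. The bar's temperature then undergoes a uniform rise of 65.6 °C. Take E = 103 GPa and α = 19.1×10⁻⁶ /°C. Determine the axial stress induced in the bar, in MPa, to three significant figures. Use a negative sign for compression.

Free thermal expansion αLΔT = 19.1e-6 · 1490 · 65.6 = 1.867 mm.
The walls impose strain ε = −(1.867)/1490 = -1.2530e-03; σ = Eε = 103000 · -1.2530e-03 = -129.1 MPa.

-129 MPa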